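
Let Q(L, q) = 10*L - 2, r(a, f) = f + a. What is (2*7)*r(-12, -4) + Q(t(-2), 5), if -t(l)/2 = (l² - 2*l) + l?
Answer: -346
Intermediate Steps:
r(a, f) = a + f
t(l) = -2*l² + 2*l (t(l) = -2*((l² - 2*l) + l) = -2*(l² - l) = -2*l² + 2*l)
Q(L, q) = -2 + 10*L
(2*7)*r(-12, -4) + Q(t(-2), 5) = (2*7)*(-12 - 4) + (-2 + 10*(2*(-2)*(1 - 1*(-2)))) = 14*(-16) + (-2 + 10*(2*(-2)*(1 + 2))) = -224 + (-2 + 10*(2*(-2)*3)) = -224 + (-2 + 10*(-12)) = -224 + (-2 - 120) = -224 - 122 = -346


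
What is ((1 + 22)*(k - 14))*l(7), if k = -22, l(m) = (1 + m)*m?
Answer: -46368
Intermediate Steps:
l(m) = m*(1 + m)
((1 + 22)*(k - 14))*l(7) = ((1 + 22)*(-22 - 14))*(7*(1 + 7)) = (23*(-36))*(7*8) = -828*56 = -46368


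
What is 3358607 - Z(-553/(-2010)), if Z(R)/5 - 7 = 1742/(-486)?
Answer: 816137351/243 ≈ 3.3586e+6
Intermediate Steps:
Z(R) = 4150/243 (Z(R) = 35 + 5*(1742/(-486)) = 35 + 5*(1742*(-1/486)) = 35 + 5*(-871/243) = 35 - 4355/243 = 4150/243)
3358607 - Z(-553/(-2010)) = 3358607 - 1*4150/243 = 3358607 - 4150/243 = 816137351/243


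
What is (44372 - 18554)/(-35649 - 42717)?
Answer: -4303/13061 ≈ -0.32945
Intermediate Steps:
(44372 - 18554)/(-35649 - 42717) = 25818/(-78366) = 25818*(-1/78366) = -4303/13061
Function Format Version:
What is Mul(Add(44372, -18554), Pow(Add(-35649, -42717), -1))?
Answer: Rational(-4303, 13061) ≈ -0.32945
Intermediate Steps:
Mul(Add(44372, -18554), Pow(Add(-35649, -42717), -1)) = Mul(25818, Pow(-78366, -1)) = Mul(25818, Rational(-1, 78366)) = Rational(-4303, 13061)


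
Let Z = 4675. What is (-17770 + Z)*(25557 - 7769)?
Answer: -232933860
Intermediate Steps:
(-17770 + Z)*(25557 - 7769) = (-17770 + 4675)*(25557 - 7769) = -13095*17788 = -232933860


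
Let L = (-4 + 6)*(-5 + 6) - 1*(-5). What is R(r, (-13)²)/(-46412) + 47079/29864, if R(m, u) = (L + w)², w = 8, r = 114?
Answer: 544577787/346511992 ≈ 1.5716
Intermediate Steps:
L = 7 (L = 2*1 + 5 = 2 + 5 = 7)
R(m, u) = 225 (R(m, u) = (7 + 8)² = 15² = 225)
R(r, (-13)²)/(-46412) + 47079/29864 = 225/(-46412) + 47079/29864 = 225*(-1/46412) + 47079*(1/29864) = -225/46412 + 47079/29864 = 544577787/346511992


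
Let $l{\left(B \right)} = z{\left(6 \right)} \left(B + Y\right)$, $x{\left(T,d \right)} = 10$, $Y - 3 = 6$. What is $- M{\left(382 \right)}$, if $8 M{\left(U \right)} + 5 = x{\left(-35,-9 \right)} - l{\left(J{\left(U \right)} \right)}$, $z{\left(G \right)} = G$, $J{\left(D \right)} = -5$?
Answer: $\frac{19}{8} \approx 2.375$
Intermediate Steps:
$Y = 9$ ($Y = 3 + 6 = 9$)
$l{\left(B \right)} = 54 + 6 B$ ($l{\left(B \right)} = 6 \left(B + 9\right) = 6 \left(9 + B\right) = 54 + 6 B$)
$M{\left(U \right)} = - \frac{19}{8}$ ($M{\left(U \right)} = - \frac{5}{8} + \frac{10 - \left(54 + 6 \left(-5\right)\right)}{8} = - \frac{5}{8} + \frac{10 - \left(54 - 30\right)}{8} = - \frac{5}{8} + \frac{10 - 24}{8} = - \frac{5}{8} + \frac{1}{8} \left(-14\right) = - \frac{5}{8} - \frac{7}{4} = - \frac{19}{8}$)
$- M{\left(382 \right)} = \left(-1\right) \left(- \frac{19}{8}\right) = \frac{19}{8}$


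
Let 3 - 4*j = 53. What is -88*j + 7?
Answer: 1107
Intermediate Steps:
j = -25/2 (j = ¾ - ¼*53 = ¾ - 53/4 = -25/2 ≈ -12.500)
-88*j + 7 = -88*(-25/2) + 7 = 1100 + 7 = 1107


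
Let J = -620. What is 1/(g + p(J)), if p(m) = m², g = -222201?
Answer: 1/162199 ≈ 6.1653e-6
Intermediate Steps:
1/(g + p(J)) = 1/(-222201 + (-620)²) = 1/(-222201 + 384400) = 1/162199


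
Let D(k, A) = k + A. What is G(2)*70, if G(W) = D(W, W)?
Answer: 280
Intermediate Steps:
D(k, A) = A + k
G(W) = 2*W (G(W) = W + W = 2*W)
G(2)*70 = (2*2)*70 = 4*70 = 280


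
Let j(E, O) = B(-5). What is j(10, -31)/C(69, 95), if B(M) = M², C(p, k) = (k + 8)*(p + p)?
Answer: 25/14214 ≈ 0.0017588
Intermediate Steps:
C(p, k) = 2*p*(8 + k) (C(p, k) = (8 + k)*(2*p) = 2*p*(8 + k))
j(E, O) = 25 (j(E, O) = (-5)² = 25)
j(10, -31)/C(69, 95) = 25/((2*69*(8 + 95))) = 25/((2*69*103)) = 25/14214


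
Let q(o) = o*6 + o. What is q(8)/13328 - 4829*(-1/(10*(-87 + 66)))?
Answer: -41039/1785 ≈ -22.991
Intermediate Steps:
q(o) = 7*o (q(o) = 6*o + o = 7*o)
q(8)/13328 - 4829*(-1/(10*(-87 + 66))) = (7*8)/13328 - 4829*(-1/(10*(-87 + 66))) = 56*(1/13328) - 4829/((-21*(-10))) = 1/238 - 4829/210 = -41039/1785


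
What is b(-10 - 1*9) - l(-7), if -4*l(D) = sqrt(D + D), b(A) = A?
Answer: -19 + I*sqrt(14)/4 ≈ -19.0 + 0.93541*I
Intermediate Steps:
l(D) = -sqrt(2)*sqrt(D)/4 (l(D) = -sqrt(D + D)/4 = -sqrt(2)*sqrt(D)/4)
b(-10 - 1*9) - l(-7) = (-10 - 1*9) - (-1)*sqrt(2)*sqrt(-7)/4 = (-10 - 9) - (-1)*sqrt(2)*I*sqrt(7)/4 = -19 - (-1)*I*sqrt(14)/4 = -19 + I*sqrt(14)/4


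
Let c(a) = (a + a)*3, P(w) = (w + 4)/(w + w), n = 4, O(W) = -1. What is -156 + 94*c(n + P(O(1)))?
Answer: 1254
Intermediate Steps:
P(w) = (4 + w)/(2*w) (P(w) = (4 + w)/((2*w)) = (4 + w)*(1/(2*w)) = (4 + w)/(2*w))
c(a) = 6*a (c(a) = (2*a)*3 = 6*a)
-156 + 94*c(n + P(O(1))) = -156 + 94*(6*(4 + (½)*(4 - 1)/(-1))) = -156 + 94*(6*(4 + (½)*(-1)*3)) = -156 + 94*(6*(4 - 3/2)) = -156 + 94*(6*(5/2)) = -156 + 94*15 = -156 + 1410 = 1254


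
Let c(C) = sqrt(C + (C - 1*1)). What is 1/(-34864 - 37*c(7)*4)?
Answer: -2179/75950859 + 37*sqrt(13)/303803436 ≈ -2.8250e-5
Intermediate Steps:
c(C) = sqrt(-1 + 2*C) (c(C) = sqrt(C + (C - 1)) = sqrt(C + (-1 + C)) = sqrt(-1 + 2*C))
1/(-34864 - 37*c(7)*4) = 1/(-34864 - 37*sqrt(-1 + 2*7)*4) = 1/(-34864 - 37*sqrt(-1 + 14)*4) = 1/(-34864 - 37*sqrt(13)*4) = 1/(-34864 - 148*sqrt(13))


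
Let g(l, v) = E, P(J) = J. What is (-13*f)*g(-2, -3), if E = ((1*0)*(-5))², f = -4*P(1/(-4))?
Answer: 0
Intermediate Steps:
f = 1 (f = -4/(-4) = -4*(-¼) = 1)
E = 0 (E = (0*(-5))² = 0² = 0)
g(l, v) = 0
(-13*f)*g(-2, -3) = -13*1*0 = -13*0 = 0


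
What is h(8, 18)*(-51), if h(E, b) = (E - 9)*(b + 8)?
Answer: 1326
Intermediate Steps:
h(E, b) = (-9 + E)*(8 + b)
h(8, 18)*(-51) = (-72 - 9*18 + 8*8 + 8*18)*(-51) = (-72 - 162 + 64 + 144)*(-51) = -26*(-51) = 1326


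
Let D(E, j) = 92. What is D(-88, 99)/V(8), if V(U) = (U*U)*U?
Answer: 23/128 ≈ 0.17969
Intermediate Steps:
V(U) = U³ (V(U) = U²*U = U³)
D(-88, 99)/V(8) = 92/(8³) = 92/512 = 92*(1/512) = 23/128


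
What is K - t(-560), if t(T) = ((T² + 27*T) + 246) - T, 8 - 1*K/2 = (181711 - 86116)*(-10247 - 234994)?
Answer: 46887327520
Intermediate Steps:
K = 46887626806 (K = 16 - 2*(181711 - 86116)*(-10247 - 234994) = 16 - 191190*(-245241) = 16 - 2*(-23443813395) = 16 + 46887626790 = 46887626806)
t(T) = 246 + T² + 26*T (t(T) = (246 + T² + 27*T) - T = 246 + T² + 26*T)
K - t(-560) = 46887626806 - (246 + (-560)² + 26*(-560)) = 46887626806 - (246 + 313600 - 14560) = 46887626806 - 1*299286 = 46887626806 - 299286 = 46887327520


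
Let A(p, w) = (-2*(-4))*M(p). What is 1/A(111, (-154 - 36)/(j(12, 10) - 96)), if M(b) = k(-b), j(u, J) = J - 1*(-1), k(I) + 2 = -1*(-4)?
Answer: 1/16 ≈ 0.062500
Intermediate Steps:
k(I) = 2 (k(I) = -2 - 1*(-4) = -2 + 4 = 2)
j(u, J) = 1 + J (j(u, J) = J + 1 = 1 + J)
M(b) = 2
A(p, w) = 16 (A(p, w) = -2*(-4)*2 = 8*2 = 16)
1/A(111, (-154 - 36)/(j(12, 10) - 96)) = 1/16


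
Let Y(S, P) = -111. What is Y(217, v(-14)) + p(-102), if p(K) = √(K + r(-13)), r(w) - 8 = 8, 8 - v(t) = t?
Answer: -111 + I*√86 ≈ -111.0 + 9.2736*I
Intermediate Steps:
v(t) = 8 - t
r(w) = 16 (r(w) = 8 + 8 = 16)
p(K) = √(16 + K) (p(K) = √(K + 16) = √(16 + K))
Y(217, v(-14)) + p(-102) = -111 + √(16 - 102) = -111 + √(-86) = -111 + I*√86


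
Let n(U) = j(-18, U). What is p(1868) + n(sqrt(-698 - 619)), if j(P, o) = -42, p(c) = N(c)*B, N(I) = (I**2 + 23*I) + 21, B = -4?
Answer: -14129678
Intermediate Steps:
N(I) = 21 + I**2 + 23*I
p(c) = -84 - 92*c - 4*c**2 (p(c) = (21 + c**2 + 23*c)*(-4) = -84 - 92*c - 4*c**2)
n(U) = -42
p(1868) + n(sqrt(-698 - 619)) = (-84 - 92*1868 - 4*1868**2) - 42 = (-84 - 171856 - 4*3489424) - 42 = (-84 - 171856 - 13957696) - 42 = -14129636 - 42 = -14129678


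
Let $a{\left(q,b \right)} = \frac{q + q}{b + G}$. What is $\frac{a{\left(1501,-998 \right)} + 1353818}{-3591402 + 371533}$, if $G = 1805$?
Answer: $- \frac{1092534128}{2598434283} \approx -0.42046$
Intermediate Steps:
$a{\left(q,b \right)} = \frac{2 q}{1805 + b}$ ($a{\left(q,b \right)} = \frac{q + q}{b + 1805} = \frac{2 q}{1805 + b}$)
$\frac{a{\left(1501,-998 \right)} + 1353818}{-3591402 + 371533} = \frac{2 \cdot 1501 \frac{1}{1805 - 998} + 1353818}{-3591402 + 371533} = \frac{2 \cdot 1501 \cdot \frac{1}{807} + 1353818}{-3219869} = \left(2 \cdot 1501 \cdot \frac{1}{807} + 1353818\right) \left(- \frac{1}{3219869}\right) = \left(\frac{3002}{807} + 1353818\right) \left(- \frac{1}{3219869}\right) = \frac{1092534128}{807} \left(- \frac{1}{3219869}\right) = - \frac{1092534128}{2598434283}$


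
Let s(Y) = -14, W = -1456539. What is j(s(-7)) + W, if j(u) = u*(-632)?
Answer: -1447691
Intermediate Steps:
j(u) = -632*u
j(s(-7)) + W = -632*(-14) - 1456539 = 8848 - 1456539 = -1447691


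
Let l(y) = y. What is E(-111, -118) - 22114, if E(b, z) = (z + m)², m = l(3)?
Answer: -8889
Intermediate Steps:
m = 3
E(b, z) = (3 + z)² (E(b, z) = (z + 3)² = (3 + z)²)
E(-111, -118) - 22114 = (3 - 118)² - 22114 = (-115)² - 22114 = 13225 - 22114 = -8889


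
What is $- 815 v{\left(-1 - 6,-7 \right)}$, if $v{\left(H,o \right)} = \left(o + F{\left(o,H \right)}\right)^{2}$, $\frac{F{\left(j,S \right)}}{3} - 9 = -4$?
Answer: $-52160$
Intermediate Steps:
$F{\left(j,S \right)} = 15$ ($F{\left(j,S \right)} = 27 + 3 \left(-4\right) = 27 - 12 = 15$)
$v{\left(H,o \right)} = \left(15 + o\right)^{2}$ ($v{\left(H,o \right)} = \left(o + 15\right)^{2} = \left(15 + o\right)^{2}$)
$- 815 v{\left(-1 - 6,-7 \right)} = - 815 \left(15 - 7\right)^{2} = - 815 \cdot 8^{2} = \left(-815\right) 64 = -52160$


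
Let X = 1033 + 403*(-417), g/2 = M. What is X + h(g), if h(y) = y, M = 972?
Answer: -165074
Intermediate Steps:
g = 1944 (g = 2*972 = 1944)
X = -167018 (X = 1033 - 168051 = -167018)
X + h(g) = -167018 + 1944 = -165074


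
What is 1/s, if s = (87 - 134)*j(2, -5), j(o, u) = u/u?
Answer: -1/47 ≈ -0.021277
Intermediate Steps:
j(o, u) = 1
s = -47 (s = (87 - 134)*1 = -47*1 = -47)
1/s = 1/(-47) = -1/47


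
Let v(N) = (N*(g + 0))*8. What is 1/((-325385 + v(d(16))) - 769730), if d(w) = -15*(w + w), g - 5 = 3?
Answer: -1/1125835 ≈ -8.8823e-7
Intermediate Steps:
g = 8 (g = 5 + 3 = 8)
d(w) = -30*w
v(N) = 64*N (v(N) = (N*(8 + 0))*8 = (N*8)*8 = (8*N)*8 = 64*N)
1/((-325385 + v(d(16))) - 769730) = 1/((-325385 + 64*(-30*16)) - 769730) = 1/((-325385 + 64*(-480)) - 769730) = 1/((-325385 - 30720) - 769730) = 1/(-356105 - 769730) = 1/(-1125835) = -1/1125835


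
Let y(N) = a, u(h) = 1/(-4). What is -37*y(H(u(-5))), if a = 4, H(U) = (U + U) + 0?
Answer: -148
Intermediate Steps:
u(h) = -1/4
H(U) = 2*U (H(U) = 2*U + 0 = 2*U)
y(N) = 4
-37*y(H(u(-5))) = -37*4 = -148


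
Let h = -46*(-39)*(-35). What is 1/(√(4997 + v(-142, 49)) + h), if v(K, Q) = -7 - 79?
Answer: -20930/1314193063 - √4911/3942579189 ≈ -1.5944e-5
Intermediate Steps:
v(K, Q) = -86
h = -62790 (h = 1794*(-35) = -62790)
1/(√(4997 + v(-142, 49)) + h) = 1/(√(4997 - 86) - 62790) = 1/(√4911 - 62790) = 1/(-62790 + √4911)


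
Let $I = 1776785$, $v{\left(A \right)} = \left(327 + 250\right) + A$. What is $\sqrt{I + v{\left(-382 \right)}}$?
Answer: $2 \sqrt{444245} \approx 1333.0$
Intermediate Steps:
$v{\left(A \right)} = 577 + A$
$\sqrt{I + v{\left(-382 \right)}} = \sqrt{1776785 + \left(577 - 382\right)} = \sqrt{1776785 + 195} = \sqrt{1776980} = 2 \sqrt{444245}$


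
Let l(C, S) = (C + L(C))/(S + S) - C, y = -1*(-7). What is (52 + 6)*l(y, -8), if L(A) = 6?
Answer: -3625/8 ≈ -453.13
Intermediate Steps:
y = 7
l(C, S) = -C + (6 + C)/(2*S) (l(C, S) = (C + 6)/(S + S) - C = (6 + C)/((2*S)) - C = (6 + C)*(1/(2*S)) - C = (6 + C)/(2*S) - C = -C + (6 + C)/(2*S))
(52 + 6)*l(y, -8) = (52 + 6)*((3 + (½)*7 - 1*7*(-8))/(-8)) = 58*(-(3 + 7/2 + 56)/8) = 58*(-⅛*125/2) = 58*(-125/16) = -3625/8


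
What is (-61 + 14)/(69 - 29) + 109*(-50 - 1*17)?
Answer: -292167/40 ≈ -7304.2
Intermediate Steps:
(-61 + 14)/(69 - 29) + 109*(-50 - 1*17) = -47/40 + 109*(-50 - 17) = -47*1/40 + 109*(-67) = -47/40 - 7303 = -292167/40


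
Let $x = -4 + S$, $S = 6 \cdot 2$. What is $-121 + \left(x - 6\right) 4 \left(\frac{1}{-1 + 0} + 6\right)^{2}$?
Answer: $79$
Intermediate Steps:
$S = 12$
$x = 8$ ($x = -4 + 12 = 8$)
$-121 + \left(x - 6\right) 4 \left(\frac{1}{-1 + 0} + 6\right)^{2} = -121 + \left(8 - 6\right) 4 \left(\frac{1}{-1 + 0} + 6\right)^{2} = -121 + 2 \cdot 4 \left(\frac{1}{-1} + 6\right)^{2} = -121 + 8 \left(-1 + 6\right)^{2} = -121 + 8 \cdot 5^{2} = -121 + 8 \cdot 25 = -121 + 200 = 79$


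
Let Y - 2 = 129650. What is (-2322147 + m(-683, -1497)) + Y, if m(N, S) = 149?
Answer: -2192346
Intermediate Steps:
Y = 129652 (Y = 2 + 129650 = 129652)
(-2322147 + m(-683, -1497)) + Y = (-2322147 + 149) + 129652 = -2321998 + 129652 = -2192346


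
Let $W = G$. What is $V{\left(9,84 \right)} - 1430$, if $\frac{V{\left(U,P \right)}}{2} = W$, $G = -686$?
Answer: $-2802$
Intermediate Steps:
$W = -686$
$V{\left(U,P \right)} = -1372$ ($V{\left(U,P \right)} = 2 \left(-686\right) = -1372$)
$V{\left(9,84 \right)} - 1430 = -1372 - 1430 = -2802$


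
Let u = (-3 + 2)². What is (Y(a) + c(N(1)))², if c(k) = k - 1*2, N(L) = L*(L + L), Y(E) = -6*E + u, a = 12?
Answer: 5041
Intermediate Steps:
u = 1 (u = (-1)² = 1)
Y(E) = 1 - 6*E (Y(E) = -6*E + 1 = 1 - 6*E)
N(L) = 2*L² (N(L) = L*(2*L) = 2*L²)
c(k) = -2 + k (c(k) = k - 2 = -2 + k)
(Y(a) + c(N(1)))² = ((1 - 6*12) + (-2 + 2*1²))² = ((1 - 72) + (-2 + 2*1))² = (-71 + (-2 + 2))² = (-71 + 0)² = (-71)² = 5041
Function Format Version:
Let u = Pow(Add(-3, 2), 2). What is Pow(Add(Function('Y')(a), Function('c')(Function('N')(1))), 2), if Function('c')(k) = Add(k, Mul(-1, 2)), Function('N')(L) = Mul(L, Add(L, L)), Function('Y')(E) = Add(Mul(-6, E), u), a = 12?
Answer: 5041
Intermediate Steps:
u = 1 (u = Pow(-1, 2) = 1)
Function('Y')(E) = Add(1, Mul(-6, E)) (Function('Y')(E) = Add(Mul(-6, E), 1) = Add(1, Mul(-6, E)))
Function('N')(L) = Mul(2, Pow(L, 2)) (Function('N')(L) = Mul(L, Mul(2, L)) = Mul(2, Pow(L, 2)))
Function('c')(k) = Add(-2, k) (Function('c')(k) = Add(k, -2) = Add(-2, k))
Pow(Add(Function('Y')(a), Function('c')(Function('N')(1))), 2) = Pow(Add(Add(1, Mul(-6, 12)), Add(-2, Mul(2, Pow(1, 2)))), 2) = Pow(Add(Add(1, -72), Add(-2, Mul(2, 1))), 2) = Pow(Add(-71, Add(-2, 2)), 2) = Pow(Add(-71, 0), 2) = Pow(-71, 2) = 5041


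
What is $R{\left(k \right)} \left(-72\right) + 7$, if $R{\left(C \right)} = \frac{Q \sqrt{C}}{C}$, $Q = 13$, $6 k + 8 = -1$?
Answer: $7 + 312 i \sqrt{6} \approx 7.0 + 764.24 i$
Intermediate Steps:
$k = - \frac{3}{2}$ ($k = - \frac{4}{3} + \frac{1}{6} \left(-1\right) = - \frac{4}{3} - \frac{1}{6} = - \frac{3}{2} \approx -1.5$)
$R{\left(C \right)} = \frac{13}{\sqrt{C}}$ ($R{\left(C \right)} = \frac{13 \sqrt{C}}{C} = \frac{13}{\sqrt{C}}$)
$R{\left(k \right)} \left(-72\right) + 7 = \frac{13}{\frac{1}{2} i \sqrt{6}} \left(-72\right) + 7 = 13 \left(- \frac{i \sqrt{6}}{3}\right) \left(-72\right) + 7 = - \frac{13 i \sqrt{6}}{3} \left(-72\right) + 7 = 312 i \sqrt{6} + 7 = 7 + 312 i \sqrt{6}$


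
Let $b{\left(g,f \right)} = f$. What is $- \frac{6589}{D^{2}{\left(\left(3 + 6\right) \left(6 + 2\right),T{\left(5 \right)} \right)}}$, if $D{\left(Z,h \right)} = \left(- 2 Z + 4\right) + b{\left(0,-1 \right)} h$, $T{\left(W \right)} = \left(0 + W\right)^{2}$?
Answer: $- \frac{599}{2475} \approx -0.24202$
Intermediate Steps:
$T{\left(W \right)} = W^{2}$
$D{\left(Z,h \right)} = 4 - h - 2 Z$ ($D{\left(Z,h \right)} = \left(- 2 Z + 4\right) - h = \left(4 - 2 Z\right) - h = 4 - h - 2 Z$)
$- \frac{6589}{D^{2}{\left(\left(3 + 6\right) \left(6 + 2\right),T{\left(5 \right)} \right)}} = - \frac{6589}{\left(4 - 5^{2} - 2 \left(3 + 6\right) \left(6 + 2\right)\right)^{2}} = - \frac{6589}{\left(4 - 25 - 2 \cdot 9 \cdot 8\right)^{2}} = - \frac{6589}{\left(4 - 25 - 144\right)^{2}} = - \frac{6589}{\left(-165\right)^{2}} = - \frac{6589}{27225} = \left(-6589\right) \frac{1}{27225} = - \frac{599}{2475}$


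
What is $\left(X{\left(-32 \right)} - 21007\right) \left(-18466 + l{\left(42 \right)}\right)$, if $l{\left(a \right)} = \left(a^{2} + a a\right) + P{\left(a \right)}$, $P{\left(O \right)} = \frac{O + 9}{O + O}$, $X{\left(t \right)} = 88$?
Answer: $\frac{8749308993}{28} \approx 3.1248 \cdot 10^{8}$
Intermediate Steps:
$P{\left(O \right)} = \frac{9 + O}{2 O}$
$l{\left(a \right)} = 2 a^{2} + \frac{9 + a}{2 a}$ ($l{\left(a \right)} = \left(a^{2} + a a\right) + \frac{9 + a}{2 a} = \left(a^{2} + a^{2}\right) + \frac{9 + a}{2 a} = 2 a^{2} + \frac{9 + a}{2 a}$)
$\left(X{\left(-32 \right)} - 21007\right) \left(-18466 + l{\left(42 \right)}\right) = \left(88 - 21007\right) \left(-18466 + \frac{9 + 42 + 4 \cdot 42^{3}}{2 \cdot 42}\right) = - 20919 \left(-18466 + \frac{1}{2} \cdot \frac{1}{42} \left(9 + 42 + 4 \cdot 74088\right)\right) = - 20919 \left(-18466 + \frac{1}{2} \cdot \frac{1}{42} \left(9 + 42 + 296352\right)\right) = - 20919 \left(-18466 + \frac{1}{2} \cdot \frac{1}{42} \cdot 296403\right) = - 20919 \left(-18466 + \frac{98801}{28}\right) = \left(-20919\right) \left(- \frac{418247}{28}\right) = \frac{8749308993}{28}$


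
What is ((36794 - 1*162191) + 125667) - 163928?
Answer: -163658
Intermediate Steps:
((36794 - 1*162191) + 125667) - 163928 = ((36794 - 162191) + 125667) - 163928 = (-125397 + 125667) - 163928 = 270 - 163928 = -163658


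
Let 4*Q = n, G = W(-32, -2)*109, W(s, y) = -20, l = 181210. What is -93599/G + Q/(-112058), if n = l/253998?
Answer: 1332031088337533/31024133593560 ≈ 42.935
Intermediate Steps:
G = -2180 (G = -20*109 = -2180)
n = 90605/126999 (n = 181210/253998 = 181210*(1/253998) = 90605/126999 ≈ 0.71343)
Q = 90605/507996 (Q = (1/4)*(90605/126999) = 90605/507996 ≈ 0.17836)
-93599/G + Q/(-112058) = -93599/(-2180) + (90605/507996)/(-112058) = -93599*(-1/2180) + (90605/507996)*(-1/112058) = 93599/2180 - 90605/56925015768 = 1332031088337533/31024133593560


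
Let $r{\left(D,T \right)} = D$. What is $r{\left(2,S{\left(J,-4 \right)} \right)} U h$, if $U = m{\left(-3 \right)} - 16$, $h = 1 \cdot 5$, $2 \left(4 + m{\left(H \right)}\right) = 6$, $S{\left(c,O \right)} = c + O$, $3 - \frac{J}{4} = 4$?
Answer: $-170$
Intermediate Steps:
$J = -4$ ($J = 12 - 16 = -4$)
$S{\left(c,O \right)} = O + c$
$m{\left(H \right)} = -1$ ($m{\left(H \right)} = -4 + \frac{1}{2} \cdot 6 = -4 + 3 = -1$)
$h = 5$
$U = -17$ ($U = -1 - 16 = -17$)
$r{\left(2,S{\left(J,-4 \right)} \right)} U h = 2 \left(-17\right) 5 = \left(-34\right) 5 = -170$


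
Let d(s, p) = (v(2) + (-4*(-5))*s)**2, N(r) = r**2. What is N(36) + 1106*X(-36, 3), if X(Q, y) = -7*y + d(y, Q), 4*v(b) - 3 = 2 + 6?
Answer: 34664113/8 ≈ 4.3330e+6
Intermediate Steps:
v(b) = 11/4 (v(b) = 3/4 + (2 + 6)/4 = 3/4 + (1/4)*8 = 3/4 + 2 = 11/4)
d(s, p) = (11/4 + 20*s)**2 (d(s, p) = (11/4 + (-4*(-5))*s)**2 = (11/4 + 20*s)**2)
X(Q, y) = -7*y + (11 + 80*y)**2/16
N(36) + 1106*X(-36, 3) = 36**2 + 1106*(-7*3 + (11 + 80*3)**2/16) = 1296 + 1106*(-21 + (11 + 240)**2/16) = 1296 + 1106*(-21 + (1/16)*251**2) = 1296 + 1106*(-21 + (1/16)*63001) = 1296 + 1106*(-21 + 63001/16) = 1296 + 1106*(62665/16) = 1296 + 34653745/8 = 34664113/8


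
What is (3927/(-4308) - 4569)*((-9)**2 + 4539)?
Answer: -7579563915/359 ≈ -2.1113e+7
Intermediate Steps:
(3927/(-4308) - 4569)*((-9)**2 + 4539) = (3927*(-1/4308) - 4569)*(81 + 4539) = (-1309/1436 - 4569)*4620 = -6562393/1436*4620 = -7579563915/359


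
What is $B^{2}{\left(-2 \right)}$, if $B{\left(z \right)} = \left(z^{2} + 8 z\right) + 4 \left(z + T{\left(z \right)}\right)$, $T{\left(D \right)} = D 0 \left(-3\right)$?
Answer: $400$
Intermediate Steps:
$T{\left(D \right)} = 0$ ($T{\left(D \right)} = 0 \left(-3\right) = 0$)
$B{\left(z \right)} = z^{2} + 12 z$ ($B{\left(z \right)} = \left(z^{2} + 8 z\right) + 4 \left(z + 0\right) = \left(z^{2} + 8 z\right) + 4 z = z^{2} + 12 z$)
$B^{2}{\left(-2 \right)} = \left(- 2 \left(12 - 2\right)\right)^{2} = \left(\left(-2\right) 10\right)^{2} = \left(-20\right)^{2} = 400$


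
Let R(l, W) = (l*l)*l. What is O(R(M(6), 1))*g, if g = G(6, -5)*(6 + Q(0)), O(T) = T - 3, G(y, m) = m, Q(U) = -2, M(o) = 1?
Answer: 40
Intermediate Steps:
R(l, W) = l³ (R(l, W) = l²*l = l³)
O(T) = -3 + T
g = -20 (g = -5*(6 - 2) = -5*4 = -20)
O(R(M(6), 1))*g = (-3 + 1³)*(-20) = (-3 + 1)*(-20) = -2*(-20) = 40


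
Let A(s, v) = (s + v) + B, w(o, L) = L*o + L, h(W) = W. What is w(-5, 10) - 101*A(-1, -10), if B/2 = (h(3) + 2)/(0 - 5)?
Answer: 1273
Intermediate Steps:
w(o, L) = L + L*o
B = -2 (B = 2*((3 + 2)/(0 - 5)) = 2*(5/(-5)) = 2*(5*(-⅕)) = 2*(-1) = -2)
A(s, v) = -2 + s + v (A(s, v) = (s + v) - 2 = -2 + s + v)
w(-5, 10) - 101*A(-1, -10) = 10*(1 - 5) - 101*(-2 - 1 - 10) = 10*(-4) - 101*(-13) = -40 + 1313 = 1273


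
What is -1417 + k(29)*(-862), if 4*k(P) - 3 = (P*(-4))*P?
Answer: 1445757/2 ≈ 7.2288e+5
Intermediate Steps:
k(P) = 3/4 - P**2 (k(P) = 3/4 + ((P*(-4))*P)/4 = 3/4 + ((-4*P)*P)/4 = 3/4 + (-4*P**2)/4 = 3/4 - P**2)
-1417 + k(29)*(-862) = -1417 + (3/4 - 1*29**2)*(-862) = -1417 + (3/4 - 1*841)*(-862) = -1417 + (3/4 - 841)*(-862) = -1417 - 3361/4*(-862) = -1417 + 1448591/2 = 1445757/2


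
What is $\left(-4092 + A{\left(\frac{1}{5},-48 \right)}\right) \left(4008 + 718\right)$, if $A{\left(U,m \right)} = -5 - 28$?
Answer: $-19494750$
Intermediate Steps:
$A{\left(U,m \right)} = -33$ ($A{\left(U,m \right)} = -5 - 28 = -33$)
$\left(-4092 + A{\left(\frac{1}{5},-48 \right)}\right) \left(4008 + 718\right) = \left(-4092 - 33\right) \left(4008 + 718\right) = \left(-4125\right) 4726 = -19494750$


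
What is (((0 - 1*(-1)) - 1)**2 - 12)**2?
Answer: 144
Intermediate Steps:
(((0 - 1*(-1)) - 1)**2 - 12)**2 = (((0 + 1) - 1)**2 - 12)**2 = ((1 - 1)**2 - 12)**2 = (0**2 - 12)**2 = (0 - 12)**2 = (-12)**2 = 144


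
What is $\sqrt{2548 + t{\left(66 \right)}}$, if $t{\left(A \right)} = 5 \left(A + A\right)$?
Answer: $2 \sqrt{802} \approx 56.639$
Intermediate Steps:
$t{\left(A \right)} = 10 A$ ($t{\left(A \right)} = 5 \cdot 2 A = 10 A$)
$\sqrt{2548 + t{\left(66 \right)}} = \sqrt{2548 + 10 \cdot 66} = \sqrt{2548 + 660} = \sqrt{3208} = 2 \sqrt{802}$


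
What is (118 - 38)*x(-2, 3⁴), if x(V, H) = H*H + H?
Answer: 531360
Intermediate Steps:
x(V, H) = H + H² (x(V, H) = H² + H = H + H²)
(118 - 38)*x(-2, 3⁴) = (118 - 38)*(3⁴*(1 + 3⁴)) = 80*(81*(1 + 81)) = 80*(81*82) = 80*6642 = 531360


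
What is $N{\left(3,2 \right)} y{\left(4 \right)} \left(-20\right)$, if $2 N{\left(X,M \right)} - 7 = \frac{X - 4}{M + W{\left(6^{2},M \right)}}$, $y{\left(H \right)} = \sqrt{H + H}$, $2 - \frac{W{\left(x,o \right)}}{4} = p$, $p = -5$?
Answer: $- \frac{418 \sqrt{2}}{3} \approx -197.05$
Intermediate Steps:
$W{\left(x,o \right)} = 28$ ($W{\left(x,o \right)} = 8 - -20 = 8 + 20 = 28$)
$y{\left(H \right)} = \sqrt{2} \sqrt{H}$ ($y{\left(H \right)} = \sqrt{2 H} = \sqrt{2} \sqrt{H}$)
$N{\left(X,M \right)} = \frac{7}{2} + \frac{-4 + X}{2 \left(28 + M\right)}$ ($N{\left(X,M \right)} = \frac{7}{2} + \frac{\left(X - 4\right) \frac{1}{M + 28}}{2} = \frac{7}{2} + \frac{\left(-4 + X\right) \frac{1}{28 + M}}{2} = \frac{7}{2} + \frac{\frac{1}{28 + M} \left(-4 + X\right)}{2} = \frac{7}{2} + \frac{-4 + X}{2 \left(28 + M\right)}$)
$N{\left(3,2 \right)} y{\left(4 \right)} \left(-20\right) = \frac{192 + 3 + 7 \cdot 2}{2 \left(28 + 2\right)} \sqrt{2} \sqrt{4} \left(-20\right) = \frac{192 + 3 + 14}{2 \cdot 30} \sqrt{2} \cdot 2 \left(-20\right) = \frac{1}{2} \cdot \frac{1}{30} \cdot 209 \cdot 2 \sqrt{2} \left(-20\right) = \frac{209 \cdot 2 \sqrt{2}}{60} \left(-20\right) = \frac{209 \sqrt{2}}{30} \left(-20\right) = - \frac{418 \sqrt{2}}{3}$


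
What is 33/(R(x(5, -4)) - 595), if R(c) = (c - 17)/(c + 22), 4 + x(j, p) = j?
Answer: -253/4567 ≈ -0.055397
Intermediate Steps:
x(j, p) = -4 + j
R(c) = (-17 + c)/(22 + c)
33/(R(x(5, -4)) - 595) = 33/((-17 + (-4 + 5))/(22 + (-4 + 5)) - 595) = 33/((-17 + 1)/(22 + 1) - 595) = 33/(-16/23 - 595) = 33/(-13701/23) = 33*(-23/13701) = -253/4567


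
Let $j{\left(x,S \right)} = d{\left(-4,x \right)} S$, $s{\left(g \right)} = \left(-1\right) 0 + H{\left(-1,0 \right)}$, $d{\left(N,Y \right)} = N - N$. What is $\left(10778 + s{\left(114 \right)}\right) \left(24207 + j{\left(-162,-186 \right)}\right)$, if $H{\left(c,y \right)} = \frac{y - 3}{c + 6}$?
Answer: $\frac{1304442609}{5} \approx 2.6089 \cdot 10^{8}$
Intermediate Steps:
$d{\left(N,Y \right)} = 0$
$H{\left(c,y \right)} = \frac{-3 + y}{6 + c}$
$s{\left(g \right)} = - \frac{3}{5}$ ($s{\left(g \right)} = \left(-1\right) 0 + \frac{-3 + 0}{6 - 1} = 0 + \frac{1}{5} \left(-3\right) = 0 - \frac{3}{5} = - \frac{3}{5}$)
$j{\left(x,S \right)} = 0$ ($j{\left(x,S \right)} = 0 S = 0$)
$\left(10778 + s{\left(114 \right)}\right) \left(24207 + j{\left(-162,-186 \right)}\right) = \left(10778 - \frac{3}{5}\right) \left(24207 + 0\right) = \frac{53887}{5} \cdot 24207 = \frac{1304442609}{5}$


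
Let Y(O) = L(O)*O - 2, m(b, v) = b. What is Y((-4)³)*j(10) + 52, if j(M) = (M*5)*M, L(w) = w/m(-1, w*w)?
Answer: -2048948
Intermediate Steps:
L(w) = -w (L(w) = w/(-1) = w*(-1) = -w)
j(M) = 5*M² (j(M) = (5*M)*M = 5*M²)
Y(O) = -2 - O² (Y(O) = (-O)*O - 2 = -O² - 2 = -2 - O²)
Y((-4)³)*j(10) + 52 = (-2 - ((-4)³)²)*(5*10²) + 52 = (-2 - 1*(-64)²)*(5*100) + 52 = (-2 - 1*4096)*500 + 52 = (-2 - 4096)*500 + 52 = -4098*500 + 52 = -2049000 + 52 = -2048948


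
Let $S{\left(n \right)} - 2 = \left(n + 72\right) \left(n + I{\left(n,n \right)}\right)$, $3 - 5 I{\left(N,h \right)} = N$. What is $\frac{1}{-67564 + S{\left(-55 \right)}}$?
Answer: $- \frac{5}{341499} \approx -1.4641 \cdot 10^{-5}$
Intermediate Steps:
$I{\left(N,h \right)} = \frac{3}{5} - \frac{N}{5}$
$S{\left(n \right)} = 2 + \left(72 + n\right) \left(\frac{3}{5} + \frac{4 n}{5}\right)$ ($S{\left(n \right)} = 2 + \left(n + 72\right) \left(n - \left(- \frac{3}{5} + \frac{n}{5}\right)\right) = 2 + \left(72 + n\right) \left(\frac{3}{5} + \frac{4 n}{5}\right)$)
$\frac{1}{-67564 + S{\left(-55 \right)}} = \frac{1}{-67564 + \left(\frac{226}{5} + \frac{4 \left(-55\right)^{2}}{5} + \frac{291}{5} \left(-55\right)\right)} = \frac{1}{-67564 + \left(\frac{226}{5} + \frac{4}{5} \cdot 3025 - 3201\right)} = \frac{1}{-67564 + \left(\frac{226}{5} + 2420 - 3201\right)} = \frac{1}{-67564 - \frac{3679}{5}} = \frac{1}{- \frac{341499}{5}} = - \frac{5}{341499}$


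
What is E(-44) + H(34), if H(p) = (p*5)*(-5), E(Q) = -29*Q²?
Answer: -56994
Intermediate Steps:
H(p) = -25*p (H(p) = (5*p)*(-5) = -25*p)
E(-44) + H(34) = -29*(-44)² - 25*34 = -29*1936 - 850 = -56144 - 850 = -56994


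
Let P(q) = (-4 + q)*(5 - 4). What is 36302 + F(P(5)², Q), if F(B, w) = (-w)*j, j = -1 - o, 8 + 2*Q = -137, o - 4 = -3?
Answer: 36157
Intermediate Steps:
o = 1 (o = 4 - 3 = 1)
Q = -145/2 (Q = -4 + (½)*(-137) = -4 - 137/2 = -145/2 ≈ -72.500)
P(q) = -4 + q (P(q) = (-4 + q)*1 = -4 + q)
j = -2 (j = -1 - 1*1 = -1 - 1 = -2)
F(B, w) = 2*w (F(B, w) = -w*(-2) = 2*w)
36302 + F(P(5)², Q) = 36302 + 2*(-145/2) = 36302 - 145 = 36157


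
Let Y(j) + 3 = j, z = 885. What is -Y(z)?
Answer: -882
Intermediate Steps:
Y(j) = -3 + j
-Y(z) = -(-3 + 885) = -1*882 = -882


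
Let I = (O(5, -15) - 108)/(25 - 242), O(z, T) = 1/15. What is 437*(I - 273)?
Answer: -387617252/3255 ≈ -1.1908e+5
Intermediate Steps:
O(z, T) = 1/15
I = 1619/3255 (I = (1/15 - 108)/(25 - 242) = -1619/15/(-217) = -1619/15*(-1/217) = 1619/3255 ≈ 0.49739)
437*(I - 273) = 437*(1619/3255 - 273) = 437*(-886996/3255) = -387617252/3255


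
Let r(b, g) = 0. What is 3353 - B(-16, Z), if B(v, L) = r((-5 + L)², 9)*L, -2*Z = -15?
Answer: 3353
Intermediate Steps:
Z = 15/2 (Z = -½*(-15) = 15/2 ≈ 7.5000)
B(v, L) = 0 (B(v, L) = 0*L = 0)
3353 - B(-16, Z) = 3353 - 1*0 = 3353 + 0 = 3353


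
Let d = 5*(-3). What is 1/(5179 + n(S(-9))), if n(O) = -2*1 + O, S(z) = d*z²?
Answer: 1/3962 ≈ 0.00025240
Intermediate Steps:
d = -15
S(z) = -15*z²
n(O) = -2 + O
1/(5179 + n(S(-9))) = 1/(5179 + (-2 - 15*(-9)²)) = 1/(5179 + (-2 - 15*81)) = 1/(5179 + (-2 - 1215)) = 1/(5179 - 1217) = 1/3962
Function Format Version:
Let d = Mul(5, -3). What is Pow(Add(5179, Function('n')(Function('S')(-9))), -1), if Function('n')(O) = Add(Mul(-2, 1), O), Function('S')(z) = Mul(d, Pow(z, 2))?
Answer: Rational(1, 3962) ≈ 0.00025240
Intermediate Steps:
d = -15
Function('S')(z) = Mul(-15, Pow(z, 2))
Function('n')(O) = Add(-2, O)
Pow(Add(5179, Function('n')(Function('S')(-9))), -1) = Pow(Add(5179, Add(-2, Mul(-15, Pow(-9, 2)))), -1) = Pow(Add(5179, Add(-2, Mul(-15, 81))), -1) = Pow(Add(5179, Add(-2, -1215)), -1) = Pow(Add(5179, -1217), -1) = Pow(3962, -1) = Rational(1, 3962)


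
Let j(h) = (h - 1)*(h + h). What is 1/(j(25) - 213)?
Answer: 1/987 ≈ 0.0010132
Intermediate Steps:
j(h) = 2*h*(-1 + h) (j(h) = (-1 + h)*(2*h) = 2*h*(-1 + h))
1/(j(25) - 213) = 1/(2*25*(-1 + 25) - 213) = 1/(2*25*24 - 213) = 1/(1200 - 213) = 1/987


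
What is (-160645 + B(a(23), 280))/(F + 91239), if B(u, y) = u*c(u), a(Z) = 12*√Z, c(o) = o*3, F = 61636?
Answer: -150709/152875 ≈ -0.98583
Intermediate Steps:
c(o) = 3*o
B(u, y) = 3*u² (B(u, y) = u*(3*u) = 3*u²)
(-160645 + B(a(23), 280))/(F + 91239) = (-160645 + 3*(12*√23)²)/(61636 + 91239) = (-160645 + 3*3312)/152875 = (-160645 + 9936)*(1/152875) = -150709*1/152875 = -150709/152875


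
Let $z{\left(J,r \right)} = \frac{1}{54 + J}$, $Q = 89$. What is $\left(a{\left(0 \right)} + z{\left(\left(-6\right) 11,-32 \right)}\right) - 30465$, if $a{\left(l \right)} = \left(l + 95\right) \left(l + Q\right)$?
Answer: $- \frac{264121}{12} \approx -22010.0$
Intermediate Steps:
$a{\left(l \right)} = \left(89 + l\right) \left(95 + l\right)$ ($a{\left(l \right)} = \left(l + 95\right) \left(l + 89\right) = \left(95 + l\right) \left(89 + l\right) = \left(89 + l\right) \left(95 + l\right)$)
$\left(a{\left(0 \right)} + z{\left(\left(-6\right) 11,-32 \right)}\right) - 30465 = \left(\left(8455 + 0^{2} + 184 \cdot 0\right) + \frac{1}{54 - 66}\right) - 30465 = \left(\left(8455 + 0 + 0\right) + \frac{1}{54 - 66}\right) - 30465 = \left(8455 + \frac{1}{-12}\right) - 30465 = \left(8455 - \frac{1}{12}\right) - 30465 = \frac{101459}{12} - 30465 = - \frac{264121}{12}$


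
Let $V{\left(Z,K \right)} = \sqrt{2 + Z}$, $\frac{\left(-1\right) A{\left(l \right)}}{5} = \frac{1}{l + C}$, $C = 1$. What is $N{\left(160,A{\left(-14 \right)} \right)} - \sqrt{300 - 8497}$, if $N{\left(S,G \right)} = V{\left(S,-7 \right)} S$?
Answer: $1440 \sqrt{2} - i \sqrt{8197} \approx 2036.5 - 90.537 i$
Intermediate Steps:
$A{\left(l \right)} = - \frac{5}{1 + l}$ ($A{\left(l \right)} = - \frac{5}{l + 1} = - \frac{5}{1 + l}$)
$N{\left(S,G \right)} = S \sqrt{2 + S}$ ($N{\left(S,G \right)} = \sqrt{2 + S} S = S \sqrt{2 + S}$)
$N{\left(160,A{\left(-14 \right)} \right)} - \sqrt{300 - 8497} = 160 \sqrt{2 + 160} - \sqrt{300 - 8497} = 160 \sqrt{162} - \sqrt{-8197} = 160 \cdot 9 \sqrt{2} - i \sqrt{8197} = 1440 \sqrt{2} - i \sqrt{8197}$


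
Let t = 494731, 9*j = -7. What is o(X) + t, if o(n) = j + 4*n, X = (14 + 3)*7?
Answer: 4456856/9 ≈ 4.9521e+5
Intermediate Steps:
j = -7/9 (j = (1/9)*(-7) = -7/9 ≈ -0.77778)
X = 119 (X = 17*7 = 119)
o(n) = -7/9 + 4*n
o(X) + t = (-7/9 + 4*119) + 494731 = (-7/9 + 476) + 494731 = 4277/9 + 494731 = 4456856/9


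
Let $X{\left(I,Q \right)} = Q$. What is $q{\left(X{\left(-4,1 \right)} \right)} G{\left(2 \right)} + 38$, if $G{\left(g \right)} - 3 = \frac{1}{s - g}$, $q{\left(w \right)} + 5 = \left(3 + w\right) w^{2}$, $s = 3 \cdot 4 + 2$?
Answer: $\frac{419}{12} \approx 34.917$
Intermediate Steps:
$s = 14$ ($s = 12 + 2 = 14$)
$q{\left(w \right)} = -5 + w^{2} \left(3 + w\right)$ ($q{\left(w \right)} = -5 + \left(3 + w\right) w^{2} = -5 + w^{2} \left(3 + w\right)$)
$G{\left(g \right)} = 3 + \frac{1}{14 - g}$
$q{\left(X{\left(-4,1 \right)} \right)} G{\left(2 \right)} + 38 = \left(-5 + 1^{3} + 3 \cdot 1^{2}\right) \frac{-43 + 3 \cdot 2}{-14 + 2} + 38 = \left(-5 + 1 + 3 \cdot 1\right) \frac{-43 + 6}{-12} + 38 = \left(-5 + 1 + 3\right) \left(\left(- \frac{1}{12}\right) \left(-37\right)\right) + 38 = \left(-1\right) \frac{37}{12} + 38 = - \frac{37}{12} + 38 = \frac{419}{12}$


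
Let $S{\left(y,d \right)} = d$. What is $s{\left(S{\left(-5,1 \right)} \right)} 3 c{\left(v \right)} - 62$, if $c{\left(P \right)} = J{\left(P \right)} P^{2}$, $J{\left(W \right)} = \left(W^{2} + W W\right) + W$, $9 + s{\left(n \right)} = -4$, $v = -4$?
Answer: $-17534$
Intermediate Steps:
$s{\left(n \right)} = -13$ ($s{\left(n \right)} = -9 - 4 = -13$)
$J{\left(W \right)} = W + 2 W^{2}$ ($J{\left(W \right)} = \left(W^{2} + W^{2}\right) + W = 2 W^{2} + W = W + 2 W^{2}$)
$c{\left(P \right)} = P^{3} \left(1 + 2 P\right)$ ($c{\left(P \right)} = P \left(1 + 2 P\right) P^{2} = P^{3} \left(1 + 2 P\right)$)
$s{\left(S{\left(-5,1 \right)} \right)} 3 c{\left(v \right)} - 62 = \left(-13\right) 3 \left(-4\right)^{3} \left(1 + 2 \left(-4\right)\right) - 62 = - 39 \left(- 64 \left(1 - 8\right)\right) - 62 = - 39 \left(\left(-64\right) \left(-7\right)\right) - 62 = \left(-39\right) 448 - 62 = -17472 - 62 = -17534$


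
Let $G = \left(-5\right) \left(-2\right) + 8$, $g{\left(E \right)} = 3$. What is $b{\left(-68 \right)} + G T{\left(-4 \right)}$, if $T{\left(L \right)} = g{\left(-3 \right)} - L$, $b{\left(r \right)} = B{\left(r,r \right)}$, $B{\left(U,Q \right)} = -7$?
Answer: $119$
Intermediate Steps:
$b{\left(r \right)} = -7$
$G = 18$ ($G = 10 + 8 = 18$)
$T{\left(L \right)} = 3 - L$
$b{\left(-68 \right)} + G T{\left(-4 \right)} = -7 + 18 \left(3 - -4\right) = -7 + 18 \left(3 + 4\right) = -7 + 18 \cdot 7 = -7 + 126 = 119$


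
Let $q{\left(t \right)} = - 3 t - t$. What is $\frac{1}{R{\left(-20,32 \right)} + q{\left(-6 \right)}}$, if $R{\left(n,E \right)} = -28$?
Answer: $- \frac{1}{4} \approx -0.25$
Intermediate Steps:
$q{\left(t \right)} = - 4 t$
$\frac{1}{R{\left(-20,32 \right)} + q{\left(-6 \right)}} = \frac{1}{-28 - -24} = \frac{1}{-28 + 24} = \frac{1}{-4} = - \frac{1}{4}$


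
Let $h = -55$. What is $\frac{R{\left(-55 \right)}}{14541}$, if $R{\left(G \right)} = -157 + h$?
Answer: $- \frac{212}{14541} \approx -0.014579$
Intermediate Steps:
$R{\left(G \right)} = -212$ ($R{\left(G \right)} = -157 - 55 = -212$)
$\frac{R{\left(-55 \right)}}{14541} = - \frac{212}{14541}$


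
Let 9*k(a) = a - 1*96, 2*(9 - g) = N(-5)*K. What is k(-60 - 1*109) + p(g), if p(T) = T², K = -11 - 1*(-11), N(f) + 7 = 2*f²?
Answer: 464/9 ≈ 51.556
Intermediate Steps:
N(f) = -7 + 2*f²
K = 0 (K = -11 + 11 = 0)
g = 9 (g = 9 - (-7 + 2*(-5)²)*0/2 = 9 - (-7 + 2*25)*0/2 = 9 - (-7 + 50)*0/2 = 9 - 43*0/2 = 9 - ½*0 = 9 + 0 = 9)
k(a) = -32/3 + a/9 (k(a) = (a - 1*96)/9 = (a - 96)/9 = (-96 + a)/9 = -32/3 + a/9)
k(-60 - 1*109) + p(g) = (-32/3 + (-60 - 1*109)/9) + 9² = (-32/3 + (-60 - 109)/9) + 81 = (-32/3 + (⅑)*(-169)) + 81 = (-32/3 - 169/9) + 81 = -265/9 + 81 = 464/9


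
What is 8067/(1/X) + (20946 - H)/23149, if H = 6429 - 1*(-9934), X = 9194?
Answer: 1716914990285/23149 ≈ 7.4168e+7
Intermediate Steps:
H = 16363 (H = 6429 + 9934 = 16363)
8067/(1/X) + (20946 - H)/23149 = 8067/(1/9194) + (20946 - 1*16363)/23149 = 8067/(1/9194) + (20946 - 16363)*(1/23149) = 8067*9194 + 4583*(1/23149) = 74167998 + 4583/23149 = 1716914990285/23149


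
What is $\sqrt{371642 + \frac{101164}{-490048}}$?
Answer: $\frac{\sqrt{348627646565341}}{30628} \approx 609.62$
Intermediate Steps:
$\sqrt{371642 + \frac{101164}{-490048}} = \sqrt{371642 + 101164 \left(- \frac{1}{490048}\right)} = \sqrt{371642 - \frac{25291}{122512}} = \sqrt{\frac{45530579413}{122512}} = \frac{\sqrt{348627646565341}}{30628}$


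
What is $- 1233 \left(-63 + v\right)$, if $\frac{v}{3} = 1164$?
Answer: $-4227957$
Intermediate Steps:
$v = 3492$ ($v = 3 \cdot 1164 = 3492$)
$- 1233 \left(-63 + v\right) = - 1233 \left(-63 + 3492\right) = \left(-1233\right) 3429 = -4227957$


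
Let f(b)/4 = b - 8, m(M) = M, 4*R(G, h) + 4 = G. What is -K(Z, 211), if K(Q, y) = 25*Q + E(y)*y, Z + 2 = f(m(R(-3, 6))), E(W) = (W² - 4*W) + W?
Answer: -9259343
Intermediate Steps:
R(G, h) = -1 + G/4
E(W) = W² - 3*W
f(b) = -32 + 4*b (f(b) = 4*(b - 8) = 4*(-8 + b) = -32 + 4*b)
Z = -41 (Z = -2 + (-32 + 4*(-1 + (¼)*(-3))) = -2 + (-32 + 4*(-1 - ¾)) = -2 + (-32 + 4*(-7/4)) = -2 + (-32 - 7) = -2 - 39 = -41)
K(Q, y) = 25*Q + y²*(-3 + y) (K(Q, y) = 25*Q + (y*(-3 + y))*y = 25*Q + y²*(-3 + y))
-K(Z, 211) = -(25*(-41) + 211²*(-3 + 211)) = -(-1025 + 44521*208) = -(-1025 + 9260368) = -1*9259343 = -9259343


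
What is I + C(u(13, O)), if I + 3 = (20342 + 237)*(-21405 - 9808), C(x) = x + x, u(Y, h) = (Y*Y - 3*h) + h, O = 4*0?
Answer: -642331992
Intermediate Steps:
O = 0
u(Y, h) = Y² - 2*h (u(Y, h) = (Y² - 3*h) + h = Y² - 2*h)
C(x) = 2*x
I = -642332330 (I = -3 + (20342 + 237)*(-21405 - 9808) = -3 + 20579*(-31213) = -3 - 642332327 = -642332330)
I + C(u(13, O)) = -642332330 + 2*(13² - 2*0) = -642332330 + 2*(169 + 0) = -642332330 + 2*169 = -642332330 + 338 = -642331992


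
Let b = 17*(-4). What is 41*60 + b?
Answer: 2392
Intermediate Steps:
b = -68
41*60 + b = 41*60 - 68 = 2460 - 68 = 2392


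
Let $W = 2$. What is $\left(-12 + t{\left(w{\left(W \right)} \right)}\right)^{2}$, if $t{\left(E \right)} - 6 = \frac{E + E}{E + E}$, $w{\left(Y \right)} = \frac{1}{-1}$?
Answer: $25$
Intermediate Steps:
$w{\left(Y \right)} = -1$
$t{\left(E \right)} = 7$ ($t{\left(E \right)} = 6 + \frac{E + E}{E + E} = 6 + \frac{2 E}{2 E} = 6 + 2 E \frac{1}{2 E} = 6 + 1 = 7$)
$\left(-12 + t{\left(w{\left(W \right)} \right)}\right)^{2} = \left(-12 + 7\right)^{2} = \left(-5\right)^{2} = 25$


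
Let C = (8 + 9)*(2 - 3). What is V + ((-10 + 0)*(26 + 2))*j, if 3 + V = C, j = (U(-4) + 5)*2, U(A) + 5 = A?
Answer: 2220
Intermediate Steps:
U(A) = -5 + A
j = -8 (j = ((-5 - 4) + 5)*2 = (-9 + 5)*2 = -4*2 = -8)
C = -17 (C = 17*(-1) = -17)
V = -20 (V = -3 - 17 = -20)
V + ((-10 + 0)*(26 + 2))*j = -20 + ((-10 + 0)*(26 + 2))*(-8) = -20 - 10*28*(-8) = -20 - 280*(-8) = -20 + 2240 = 2220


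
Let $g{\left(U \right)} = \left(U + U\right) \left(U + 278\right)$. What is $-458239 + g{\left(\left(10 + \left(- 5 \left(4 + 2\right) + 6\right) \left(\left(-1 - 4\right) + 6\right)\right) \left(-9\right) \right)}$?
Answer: $-356431$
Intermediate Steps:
$g{\left(U \right)} = 2 U \left(278 + U\right)$
$-458239 + g{\left(\left(10 + \left(- 5 \left(4 + 2\right) + 6\right) \left(\left(-1 - 4\right) + 6\right)\right) \left(-9\right) \right)} = -458239 + 2 \left(10 + \left(- 5 \left(4 + 2\right) + 6\right) \left(\left(-1 - 4\right) + 6\right)\right) \left(-9\right) \left(278 + \left(10 + \left(- 5 \left(4 + 2\right) + 6\right) \left(\left(-1 - 4\right) + 6\right)\right) \left(-9\right)\right) = -458239 + 2 \left(10 + \left(\left(-5\right) 6 + 6\right) \left(-5 + 6\right)\right) \left(-9\right) \left(278 + \left(10 + \left(\left(-5\right) 6 + 6\right) \left(-5 + 6\right)\right) \left(-9\right)\right) = -458239 + 2 \left(10 + \left(-30 + 6\right) 1\right) \left(-9\right) \left(278 + \left(10 + \left(-30 + 6\right) 1\right) \left(-9\right)\right) = -458239 + 2 \left(10 - 24\right) \left(-9\right) \left(278 + \left(10 - 24\right) \left(-9\right)\right) = -458239 + 2 \left(\left(-14\right) \left(-9\right)\right) \left(278 - -126\right) = -458239 + 2 \cdot 126 \left(278 + 126\right) = -458239 + 2 \cdot 126 \cdot 404 = -458239 + 101808 = -356431$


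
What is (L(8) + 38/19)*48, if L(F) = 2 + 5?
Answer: 432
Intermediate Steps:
L(F) = 7
(L(8) + 38/19)*48 = (7 + 38/19)*48 = (7 + 38*(1/19))*48 = (7 + 2)*48 = 9*48 = 432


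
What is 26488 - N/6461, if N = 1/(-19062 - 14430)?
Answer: 5731786316257/216391812 ≈ 26488.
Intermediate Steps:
N = -1/33492 (N = 1/(-33492) = -1/33492 ≈ -2.9858e-5)
26488 - N/6461 = 26488 - (-1)/(33492*6461) = 26488 - 1*(-1/216391812) = 26488 + 1/216391812 = 5731786316257/216391812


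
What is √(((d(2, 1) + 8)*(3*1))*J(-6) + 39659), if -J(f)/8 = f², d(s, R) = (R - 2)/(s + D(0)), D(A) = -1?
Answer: √33611 ≈ 183.33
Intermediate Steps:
d(s, R) = (-2 + R)/(-1 + s) (d(s, R) = (R - 2)/(s - 1) = (-2 + R)/(-1 + s))
J(f) = -8*f²
√(((d(2, 1) + 8)*(3*1))*J(-6) + 39659) = √((((-2 + 1)/(-1 + 2) + 8)*(3*1))*(-8*(-6)²) + 39659) = √(((-1/1 + 8)*3)*(-8*36) + 39659) = √(((1*(-1) + 8)*3)*(-288) + 39659) = √(((-1 + 8)*3)*(-288) + 39659) = √((7*3)*(-288) + 39659) = √(21*(-288) + 39659) = √(-6048 + 39659) = √33611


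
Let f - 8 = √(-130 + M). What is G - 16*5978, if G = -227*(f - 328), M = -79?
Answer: -23008 - 227*I*√209 ≈ -23008.0 - 3281.7*I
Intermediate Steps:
f = 8 + I*√209 (f = 8 + √(-130 - 79) = 8 + √(-209) = 8 + I*√209 ≈ 8.0 + 14.457*I)
G = 72640 - 227*I*√209 (G = -227*((8 + I*√209) - 328) = -227*(-320 + I*√209) = 72640 - 227*I*√209 ≈ 72640.0 - 3281.7*I)
G - 16*5978 = (72640 - 227*I*√209) - 16*5978 = (72640 - 227*I*√209) - 1*95648 = (72640 - 227*I*√209) - 95648 = -23008 - 227*I*√209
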